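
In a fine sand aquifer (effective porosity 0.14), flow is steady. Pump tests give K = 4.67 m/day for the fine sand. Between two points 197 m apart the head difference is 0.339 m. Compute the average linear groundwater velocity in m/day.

Hydraulic gradient i = Δh / L = 0.339 / 197 = 0.001721.
Darcy flux q = K · i = 4.670 × 0.001721 = 0.008036 m/day.
Seepage velocity v = q / n_e = 0.008036 / 0.14 = 0.05740 m/day.

0.0574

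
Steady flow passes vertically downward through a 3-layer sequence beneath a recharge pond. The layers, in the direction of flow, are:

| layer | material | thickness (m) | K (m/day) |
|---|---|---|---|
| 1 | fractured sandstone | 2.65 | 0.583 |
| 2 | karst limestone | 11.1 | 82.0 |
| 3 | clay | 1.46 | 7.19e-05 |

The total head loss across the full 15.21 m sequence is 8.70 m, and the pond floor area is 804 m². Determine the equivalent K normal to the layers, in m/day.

0.000749

Flow is perpendicular to layering, so the layers act in series and the equivalent K is the thickness-weighted harmonic mean.
Total thickness L = 2.65 + 11.1 + 1.46 = 15.21 m.
Σ(b_i/K_i) = 2.65/0.583 + 11.1/82.0 + 1.46/7.19e-05 = 20311 d.
K_eq = L / Σ(b_i/K_i) = 15.21 / 20311 = 0.0007489 m/day.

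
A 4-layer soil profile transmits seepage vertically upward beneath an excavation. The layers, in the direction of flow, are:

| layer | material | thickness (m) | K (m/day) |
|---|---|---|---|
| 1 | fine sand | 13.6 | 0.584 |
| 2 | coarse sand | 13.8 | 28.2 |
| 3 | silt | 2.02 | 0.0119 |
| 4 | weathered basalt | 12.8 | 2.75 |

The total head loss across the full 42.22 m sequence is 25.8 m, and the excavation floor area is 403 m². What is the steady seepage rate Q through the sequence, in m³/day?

52.5

Flow is perpendicular to layering, so the layers act in series and the equivalent K is the thickness-weighted harmonic mean.
Total thickness L = 13.6 + 13.8 + 2.02 + 12.8 = 42.22 m.
Σ(b_i/K_i) = 13.6/0.584 + 13.8/28.2 + 2.02/0.0119 + 12.8/2.75 = 198.2 d.
K_eq = L / Σ(b_i/K_i) = 42.22 / 198.2 = 0.2130 m/day.
Q = K_eq · A · (Δh/L) = 0.2130 × 403 × (25.8/42.22) = 52.46 m³/day.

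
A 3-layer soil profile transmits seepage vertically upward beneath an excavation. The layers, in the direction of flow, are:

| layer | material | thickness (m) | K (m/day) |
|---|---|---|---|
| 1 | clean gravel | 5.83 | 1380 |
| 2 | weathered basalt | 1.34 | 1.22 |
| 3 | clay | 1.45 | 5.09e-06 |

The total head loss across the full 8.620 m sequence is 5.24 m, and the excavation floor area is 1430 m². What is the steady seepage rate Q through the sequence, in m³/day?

0.0263

Flow is perpendicular to layering, so the layers act in series and the equivalent K is the thickness-weighted harmonic mean.
Total thickness L = 5.83 + 1.34 + 1.45 = 8.620 m.
Σ(b_i/K_i) = 5.83/1380 + 1.34/1.22 + 1.45/5.09e-06 = 2.849e+05 d.
K_eq = L / Σ(b_i/K_i) = 8.620 / 2.849e+05 = 3.026e-05 m/day.
Q = K_eq · A · (Δh/L) = 3.026e-05 × 1430 × (5.24/8.620) = 0.02630 m³/day.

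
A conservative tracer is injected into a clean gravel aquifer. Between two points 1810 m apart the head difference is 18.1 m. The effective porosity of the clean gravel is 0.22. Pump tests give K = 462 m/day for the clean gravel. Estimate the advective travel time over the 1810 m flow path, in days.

Hydraulic gradient i = Δh / L = 18.1 / 1810 = 0.01000.
Darcy flux q = K · i = 462.0 × 0.01000 = 4.620 m/day.
Seepage velocity v = q / n_e = 4.620 / 0.22 = 21.00 m/day.
Travel time t = L / v = 1810 / 21.00 = 86.19 days.

86.2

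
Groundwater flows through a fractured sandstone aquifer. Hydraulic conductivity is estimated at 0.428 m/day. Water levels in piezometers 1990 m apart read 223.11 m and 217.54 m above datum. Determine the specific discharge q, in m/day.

Hydraulic gradient i = (223.11 − 217.54) / 1990 = 5.57 / 1990 = 0.002799.
Specific discharge q = K · i = 0.4280 × 0.002799 = 0.001198 m/day.

0.00120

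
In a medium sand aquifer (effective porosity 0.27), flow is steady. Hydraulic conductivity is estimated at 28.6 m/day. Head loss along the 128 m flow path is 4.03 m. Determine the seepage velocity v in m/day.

Hydraulic gradient i = Δh / L = 4.03 / 128 = 0.03148.
Darcy flux q = K · i = 28.60 × 0.03148 = 0.9005 m/day.
Seepage velocity v = q / n_e = 0.9005 / 0.27 = 3.335 m/day.

3.34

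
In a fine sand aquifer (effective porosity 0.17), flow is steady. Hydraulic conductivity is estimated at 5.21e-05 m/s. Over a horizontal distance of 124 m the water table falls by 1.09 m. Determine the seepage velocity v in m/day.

0.233

Convert K: 5.21e-05 m/s × 86400 = 4.501 m/day.
Hydraulic gradient i = Δh / L = 1.09 / 124 = 0.008790.
Darcy flux q = K · i = 4.501 × 0.008790 = 0.03957 m/day.
Seepage velocity v = q / n_e = 0.03957 / 0.17 = 0.2328 m/day.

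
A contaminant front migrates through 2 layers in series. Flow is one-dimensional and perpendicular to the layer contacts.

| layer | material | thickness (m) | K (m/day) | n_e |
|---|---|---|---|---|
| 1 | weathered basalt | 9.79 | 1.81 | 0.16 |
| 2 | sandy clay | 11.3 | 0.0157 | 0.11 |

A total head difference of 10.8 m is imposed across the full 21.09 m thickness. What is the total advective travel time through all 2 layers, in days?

189

With flow normal to the layers, continuity requires the same specific discharge q through every layer.
Σ(b_i/K_i) = 9.79/1.81 + 11.3/0.0157 = 725.2 d.
q = Δh / Σ(b_i/K_i) = 10.8 / 725.2 = 0.01489 m/day.
In each layer the seepage velocity is v_i = q/n_i, so the layer transit time is t_i = b_i·n_i / q:
  layer 1 (weathered basalt): t_1 = 9.79 × 0.16 / 0.01489 = 105.2 d
  layer 2 (sandy clay): t_2 = 11.3 × 0.11 / 0.01489 = 83.46 d
Total t = Σ t_i = 188.6 days.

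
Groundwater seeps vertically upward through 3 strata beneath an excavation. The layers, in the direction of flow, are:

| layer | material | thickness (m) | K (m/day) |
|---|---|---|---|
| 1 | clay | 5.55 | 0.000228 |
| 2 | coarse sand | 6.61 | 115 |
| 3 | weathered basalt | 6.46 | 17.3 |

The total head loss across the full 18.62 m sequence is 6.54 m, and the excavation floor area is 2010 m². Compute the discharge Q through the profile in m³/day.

0.540

Flow is perpendicular to layering, so the layers act in series and the equivalent K is the thickness-weighted harmonic mean.
Total thickness L = 5.55 + 6.61 + 6.46 = 18.62 m.
Σ(b_i/K_i) = 5.55/0.000228 + 6.61/115 + 6.46/17.3 = 24343 d.
K_eq = L / Σ(b_i/K_i) = 18.62 / 24343 = 0.0007649 m/day.
Q = K_eq · A · (Δh/L) = 0.0007649 × 2010 × (6.54/18.62) = 0.5400 m³/day.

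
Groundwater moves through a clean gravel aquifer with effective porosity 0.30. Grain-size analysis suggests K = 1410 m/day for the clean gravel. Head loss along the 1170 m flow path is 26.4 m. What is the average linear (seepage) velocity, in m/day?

Hydraulic gradient i = Δh / L = 26.4 / 1170 = 0.02256.
Darcy flux q = K · i = 1410 × 0.02256 = 31.82 m/day.
Seepage velocity v = q / n_e = 31.82 / 0.30 = 106.1 m/day.

106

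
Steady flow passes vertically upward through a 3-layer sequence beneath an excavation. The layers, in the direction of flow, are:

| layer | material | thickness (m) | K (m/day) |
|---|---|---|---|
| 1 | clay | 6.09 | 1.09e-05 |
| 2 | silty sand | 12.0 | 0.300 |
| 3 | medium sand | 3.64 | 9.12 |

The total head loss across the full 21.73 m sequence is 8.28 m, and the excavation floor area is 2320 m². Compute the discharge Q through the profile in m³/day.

0.0344

Flow is perpendicular to layering, so the layers act in series and the equivalent K is the thickness-weighted harmonic mean.
Total thickness L = 6.09 + 12.0 + 3.64 = 21.73 m.
Σ(b_i/K_i) = 6.09/1.09e-05 + 12.0/0.300 + 3.64/9.12 = 5.588e+05 d.
K_eq = L / Σ(b_i/K_i) = 21.73 / 5.588e+05 = 3.889e-05 m/day.
Q = K_eq · A · (Δh/L) = 3.889e-05 × 2320 × (8.28/21.73) = 0.03438 m³/day.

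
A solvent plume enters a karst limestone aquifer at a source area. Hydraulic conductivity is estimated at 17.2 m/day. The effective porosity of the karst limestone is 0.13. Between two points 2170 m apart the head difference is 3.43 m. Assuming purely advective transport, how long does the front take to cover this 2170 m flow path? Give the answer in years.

Hydraulic gradient i = Δh / L = 3.43 / 2170 = 0.001581.
Darcy flux q = K · i = 17.20 × 0.001581 = 0.02719 m/day.
Seepage velocity v = q / n_e = 0.02719 / 0.13 = 0.2091 m/day.
Travel time t = L / v = 2170 / 0.2091 = 10376 days = 28.41 years.

28.4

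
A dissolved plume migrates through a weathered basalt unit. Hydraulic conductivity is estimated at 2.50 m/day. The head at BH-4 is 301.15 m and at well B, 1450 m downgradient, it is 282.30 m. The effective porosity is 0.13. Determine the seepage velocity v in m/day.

0.250

Hydraulic gradient i = (301.15 − 282.30) / 1450 = 18.85 / 1450 = 0.01300.
Darcy flux q = K · i = 2.500 × 0.01300 = 0.03250 m/day.
Seepage velocity v = q / n_e = 0.03250 / 0.13 = 0.2500 m/day.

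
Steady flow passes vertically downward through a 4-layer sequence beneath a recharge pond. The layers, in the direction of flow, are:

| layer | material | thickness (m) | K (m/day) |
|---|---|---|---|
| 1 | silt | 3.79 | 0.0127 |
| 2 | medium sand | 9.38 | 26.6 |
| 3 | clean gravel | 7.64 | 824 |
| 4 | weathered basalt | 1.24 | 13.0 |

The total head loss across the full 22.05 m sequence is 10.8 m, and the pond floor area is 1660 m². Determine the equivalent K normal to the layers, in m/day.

0.0738

Flow is perpendicular to layering, so the layers act in series and the equivalent K is the thickness-weighted harmonic mean.
Total thickness L = 3.79 + 9.38 + 7.64 + 1.24 = 22.05 m.
Σ(b_i/K_i) = 3.79/0.0127 + 9.38/26.6 + 7.64/824 + 1.24/13.0 = 298.9 d.
K_eq = L / Σ(b_i/K_i) = 22.05 / 298.9 = 0.07377 m/day.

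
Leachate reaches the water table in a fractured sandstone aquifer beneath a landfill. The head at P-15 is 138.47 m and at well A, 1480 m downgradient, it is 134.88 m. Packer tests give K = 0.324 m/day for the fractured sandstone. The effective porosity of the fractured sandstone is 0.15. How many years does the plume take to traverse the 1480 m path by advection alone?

Hydraulic gradient i = (138.47 − 134.88) / 1480 = 3.59 / 1480 = 0.002426.
Darcy flux q = K · i = 0.3240 × 0.002426 = 0.0007859 m/day.
Seepage velocity v = q / n_e = 0.0007859 / 0.15 = 0.005239 m/day.
Travel time t = L / v = 1480 / 0.005239 = 2.825e+05 days = 773.4 years.

773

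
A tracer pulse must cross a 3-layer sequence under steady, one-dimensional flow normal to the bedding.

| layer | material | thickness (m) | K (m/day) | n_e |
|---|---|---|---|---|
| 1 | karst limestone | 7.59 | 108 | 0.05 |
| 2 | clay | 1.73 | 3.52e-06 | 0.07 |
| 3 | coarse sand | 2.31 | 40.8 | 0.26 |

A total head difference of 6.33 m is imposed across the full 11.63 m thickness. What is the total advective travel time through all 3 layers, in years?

With flow normal to the layers, continuity requires the same specific discharge q through every layer.
Σ(b_i/K_i) = 7.59/108 + 1.73/3.52e-06 + 2.31/40.8 = 4.915e+05 d.
q = Δh / Σ(b_i/K_i) = 6.33 / 4.915e+05 = 1.288e-05 m/day.
In each layer the seepage velocity is v_i = q/n_i, so the layer transit time is t_i = b_i·n_i / q:
  layer 1 (karst limestone): t_1 = 7.59 × 0.05 / 1.288e-05 = 29465 d
  layer 2 (clay): t_2 = 1.73 × 0.07 / 1.288e-05 = 9403 d
  layer 3 (coarse sand): t_3 = 2.31 × 0.26 / 1.288e-05 = 46632 d
Total t = Σ t_i = 85500 days = 234.1 years.

234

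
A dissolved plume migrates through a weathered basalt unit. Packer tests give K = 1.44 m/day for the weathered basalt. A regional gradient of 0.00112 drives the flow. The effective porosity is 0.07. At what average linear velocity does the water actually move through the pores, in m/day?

0.0230

Hydraulic gradient i = 0.00112.
Darcy flux q = K · i = 1.440 × 0.001120 = 0.001613 m/day.
Seepage velocity v = q / n_e = 0.001613 / 0.07 = 0.02304 m/day.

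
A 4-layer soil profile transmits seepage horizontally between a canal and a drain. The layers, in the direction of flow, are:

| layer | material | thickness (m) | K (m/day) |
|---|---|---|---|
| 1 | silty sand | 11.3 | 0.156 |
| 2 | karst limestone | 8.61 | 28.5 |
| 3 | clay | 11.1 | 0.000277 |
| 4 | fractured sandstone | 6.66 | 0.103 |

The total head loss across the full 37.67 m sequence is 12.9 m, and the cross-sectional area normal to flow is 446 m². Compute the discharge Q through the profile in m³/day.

0.143

Flow is perpendicular to layering, so the layers act in series and the equivalent K is the thickness-weighted harmonic mean.
Total thickness L = 11.3 + 8.61 + 11.1 + 6.66 = 37.67 m.
Σ(b_i/K_i) = 11.3/0.156 + 8.61/28.5 + 11.1/0.000277 + 6.66/0.103 = 40210 d.
K_eq = L / Σ(b_i/K_i) = 37.67 / 40210 = 0.0009368 m/day.
Q = K_eq · A · (Δh/L) = 0.0009368 × 446 × (12.9/37.67) = 0.1431 m³/day.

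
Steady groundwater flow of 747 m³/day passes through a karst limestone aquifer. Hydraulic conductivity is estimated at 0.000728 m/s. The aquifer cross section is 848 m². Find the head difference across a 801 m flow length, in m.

Convert K: 0.000728 m/s × 86400 = 62.90 m/day.
From Q = K·A·i, i = Q / (K·A) = 747 / (62.90 × 848.0) = 0.01400.
Head loss Δh = i · L = 0.01400 × 801 = 11.22 m.

11.2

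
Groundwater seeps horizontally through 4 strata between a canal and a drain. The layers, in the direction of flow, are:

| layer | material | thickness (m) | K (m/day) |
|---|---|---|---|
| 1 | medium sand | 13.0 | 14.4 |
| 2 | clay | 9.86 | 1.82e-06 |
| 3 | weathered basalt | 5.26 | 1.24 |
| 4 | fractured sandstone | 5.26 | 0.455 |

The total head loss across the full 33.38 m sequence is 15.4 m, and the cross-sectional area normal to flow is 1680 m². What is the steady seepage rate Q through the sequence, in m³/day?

Flow is perpendicular to layering, so the layers act in series and the equivalent K is the thickness-weighted harmonic mean.
Total thickness L = 13.0 + 9.86 + 5.26 + 5.26 = 33.38 m.
Σ(b_i/K_i) = 13.0/14.4 + 9.86/1.82e-06 + 5.26/1.24 + 5.26/0.455 = 5.418e+06 d.
K_eq = L / Σ(b_i/K_i) = 33.38 / 5.418e+06 = 6.161e-06 m/day.
Q = K_eq · A · (Δh/L) = 6.161e-06 × 1680 × (15.4/33.38) = 0.004776 m³/day.

0.00478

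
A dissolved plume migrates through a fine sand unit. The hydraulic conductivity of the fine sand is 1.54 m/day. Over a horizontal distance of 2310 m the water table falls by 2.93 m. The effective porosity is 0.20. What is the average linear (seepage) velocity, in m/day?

Hydraulic gradient i = Δh / L = 2.93 / 2310 = 0.001268.
Darcy flux q = K · i = 1.540 × 0.001268 = 0.001953 m/day.
Seepage velocity v = q / n_e = 0.001953 / 0.20 = 0.009767 m/day.

0.00977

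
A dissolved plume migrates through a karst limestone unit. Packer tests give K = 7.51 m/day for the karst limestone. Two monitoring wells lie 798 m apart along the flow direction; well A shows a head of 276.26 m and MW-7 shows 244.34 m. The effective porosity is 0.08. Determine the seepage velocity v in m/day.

3.75

Hydraulic gradient i = (276.26 − 244.34) / 798 = 31.92 / 798 = 0.04000.
Darcy flux q = K · i = 7.510 × 0.04000 = 0.3004 m/day.
Seepage velocity v = q / n_e = 0.3004 / 0.08 = 3.755 m/day.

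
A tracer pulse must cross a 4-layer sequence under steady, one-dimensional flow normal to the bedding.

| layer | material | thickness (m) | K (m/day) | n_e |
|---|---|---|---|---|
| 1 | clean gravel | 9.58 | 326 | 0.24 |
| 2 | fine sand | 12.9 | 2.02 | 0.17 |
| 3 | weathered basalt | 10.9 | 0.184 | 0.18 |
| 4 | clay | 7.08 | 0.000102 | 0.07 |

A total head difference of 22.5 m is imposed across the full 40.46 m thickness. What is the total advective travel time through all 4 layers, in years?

58.8

With flow normal to the layers, continuity requires the same specific discharge q through every layer.
Σ(b_i/K_i) = 9.58/326 + 12.9/2.02 + 10.9/0.184 + 7.08/0.000102 = 69477 d.
q = Δh / Σ(b_i/K_i) = 22.5 / 69477 = 0.0003238 m/day.
In each layer the seepage velocity is v_i = q/n_i, so the layer transit time is t_i = b_i·n_i / q:
  layer 1 (clean gravel): t_1 = 9.58 × 0.24 / 0.0003238 = 7100 d
  layer 2 (fine sand): t_2 = 12.9 × 0.17 / 0.0003238 = 6772 d
  layer 3 (weathered basalt): t_3 = 10.9 × 0.18 / 0.0003238 = 6058 d
  layer 4 (clay): t_4 = 7.08 × 0.07 / 0.0003238 = 1530 d
Total t = Σ t_i = 21460 days = 58.75 years.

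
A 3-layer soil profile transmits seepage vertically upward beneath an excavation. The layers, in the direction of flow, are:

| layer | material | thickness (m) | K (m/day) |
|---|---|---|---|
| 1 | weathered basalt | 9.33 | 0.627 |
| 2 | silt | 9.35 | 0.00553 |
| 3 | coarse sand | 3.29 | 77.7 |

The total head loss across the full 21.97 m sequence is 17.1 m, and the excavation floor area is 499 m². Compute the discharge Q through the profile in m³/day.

5.00

Flow is perpendicular to layering, so the layers act in series and the equivalent K is the thickness-weighted harmonic mean.
Total thickness L = 9.33 + 9.35 + 3.29 = 21.97 m.
Σ(b_i/K_i) = 9.33/0.627 + 9.35/0.00553 + 3.29/77.7 = 1706 d.
K_eq = L / Σ(b_i/K_i) = 21.97 / 1706 = 0.01288 m/day.
Q = K_eq · A · (Δh/L) = 0.01288 × 499 × (17.1/21.97) = 5.003 m³/day.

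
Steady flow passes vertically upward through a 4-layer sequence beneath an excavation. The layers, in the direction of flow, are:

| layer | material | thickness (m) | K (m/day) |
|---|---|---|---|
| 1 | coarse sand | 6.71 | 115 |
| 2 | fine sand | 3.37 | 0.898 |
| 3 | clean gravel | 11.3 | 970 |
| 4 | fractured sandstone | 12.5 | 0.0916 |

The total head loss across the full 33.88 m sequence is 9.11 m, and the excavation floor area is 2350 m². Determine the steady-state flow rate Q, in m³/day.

Flow is perpendicular to layering, so the layers act in series and the equivalent K is the thickness-weighted harmonic mean.
Total thickness L = 6.71 + 3.37 + 11.3 + 12.5 = 33.88 m.
Σ(b_i/K_i) = 6.71/115 + 3.37/0.898 + 11.3/970 + 12.5/0.0916 = 140.3 d.
K_eq = L / Σ(b_i/K_i) = 33.88 / 140.3 = 0.2415 m/day.
Q = K_eq · A · (Δh/L) = 0.2415 × 2350 × (9.11/33.88) = 152.6 m³/day.

153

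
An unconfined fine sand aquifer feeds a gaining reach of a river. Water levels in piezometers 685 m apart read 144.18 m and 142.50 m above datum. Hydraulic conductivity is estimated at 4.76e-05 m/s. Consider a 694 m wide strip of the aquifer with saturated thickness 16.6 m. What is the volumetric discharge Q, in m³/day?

116

Convert K: 4.76e-05 m/s × 86400 = 4.113 m/day.
Cross-sectional area A = 694 × 16.6 = 11520 m².
Hydraulic gradient i = (144.18 − 142.50) / 685 = 1.68 / 685 = 0.002453.
Darcy's law: Q = K · A · i = 4.113 × 11520 × 0.002453 = 116.2 m³/day.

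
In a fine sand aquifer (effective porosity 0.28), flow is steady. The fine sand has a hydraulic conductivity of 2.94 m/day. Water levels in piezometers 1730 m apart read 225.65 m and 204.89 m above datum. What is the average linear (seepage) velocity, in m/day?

0.126

Hydraulic gradient i = (225.65 − 204.89) / 1730 = 20.76 / 1730 = 0.01200.
Darcy flux q = K · i = 2.940 × 0.01200 = 0.03528 m/day.
Seepage velocity v = q / n_e = 0.03528 / 0.28 = 0.1260 m/day.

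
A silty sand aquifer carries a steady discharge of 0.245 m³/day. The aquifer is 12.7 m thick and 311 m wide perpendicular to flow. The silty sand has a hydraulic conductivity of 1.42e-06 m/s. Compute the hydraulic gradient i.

0.000506

Convert K: 1.42e-06 m/s × 86400 = 0.1227 m/day.
Cross-sectional area A = 311 × 12.7 = 3950 m².
From Q = K·A·i, i = Q / (K·A) = 0.245 / (0.1227 × 3950) = 0.0005056.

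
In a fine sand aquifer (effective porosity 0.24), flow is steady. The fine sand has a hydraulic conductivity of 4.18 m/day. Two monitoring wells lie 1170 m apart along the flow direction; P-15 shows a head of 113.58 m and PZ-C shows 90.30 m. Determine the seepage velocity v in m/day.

Hydraulic gradient i = (113.58 − 90.30) / 1170 = 23.28 / 1170 = 0.01990.
Darcy flux q = K · i = 4.180 × 0.01990 = 0.08317 m/day.
Seepage velocity v = q / n_e = 0.08317 / 0.24 = 0.3465 m/day.

0.347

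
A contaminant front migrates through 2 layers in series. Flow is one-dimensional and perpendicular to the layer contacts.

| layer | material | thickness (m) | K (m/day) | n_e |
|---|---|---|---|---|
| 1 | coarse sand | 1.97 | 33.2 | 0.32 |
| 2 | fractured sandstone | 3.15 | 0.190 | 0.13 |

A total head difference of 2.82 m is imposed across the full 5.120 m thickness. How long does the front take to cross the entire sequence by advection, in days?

With flow normal to the layers, continuity requires the same specific discharge q through every layer.
Σ(b_i/K_i) = 1.97/33.2 + 3.15/0.190 = 16.64 d.
q = Δh / Σ(b_i/K_i) = 2.82 / 16.64 = 0.1695 m/day.
In each layer the seepage velocity is v_i = q/n_i, so the layer transit time is t_i = b_i·n_i / q:
  layer 1 (coarse sand): t_1 = 1.97 × 0.32 / 0.1695 = 3.719 d
  layer 2 (fractured sandstone): t_2 = 3.15 × 0.13 / 0.1695 = 2.416 d
Total t = Σ t_i = 6.136 days.

6.14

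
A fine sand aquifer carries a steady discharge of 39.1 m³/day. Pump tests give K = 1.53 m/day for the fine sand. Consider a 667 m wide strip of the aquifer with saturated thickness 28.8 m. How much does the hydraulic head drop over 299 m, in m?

Cross-sectional area A = 667 × 28.8 = 19210 m².
From Q = K·A·i, i = Q / (K·A) = 39.1 / (1.530 × 19210) = 0.001330.
Head loss Δh = i · L = 0.001330 × 299 = 0.3978 m.

0.398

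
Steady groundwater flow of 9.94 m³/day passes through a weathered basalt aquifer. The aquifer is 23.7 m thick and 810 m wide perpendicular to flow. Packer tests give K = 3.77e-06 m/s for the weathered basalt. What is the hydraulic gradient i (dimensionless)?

Convert K: 3.77e-06 m/s × 86400 = 0.3257 m/day.
Cross-sectional area A = 810 × 23.7 = 19197 m².
From Q = K·A·i, i = Q / (K·A) = 9.94 / (0.3257 × 19197) = 0.001590.

0.00159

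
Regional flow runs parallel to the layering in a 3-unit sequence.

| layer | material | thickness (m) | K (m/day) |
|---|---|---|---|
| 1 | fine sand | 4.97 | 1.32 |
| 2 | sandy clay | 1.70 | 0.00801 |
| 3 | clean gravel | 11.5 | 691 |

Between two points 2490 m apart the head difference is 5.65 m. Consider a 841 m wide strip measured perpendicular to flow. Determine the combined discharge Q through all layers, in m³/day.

Flow is parallel to layering, so each bed carries its own Darcy discharge and the transmissivities add.
Σ(K_i·b_i) = 1.32×4.97 + 0.00801×1.70 + 691×11.5 = 7953 m²/day.
Hydraulic gradient i = Δh / L = 5.65 / 2490 = 0.002269.
Q = Σ(K_i·b_i) · W · i = 7953 × 841 × 0.002269 = 15177 m³/day.

15200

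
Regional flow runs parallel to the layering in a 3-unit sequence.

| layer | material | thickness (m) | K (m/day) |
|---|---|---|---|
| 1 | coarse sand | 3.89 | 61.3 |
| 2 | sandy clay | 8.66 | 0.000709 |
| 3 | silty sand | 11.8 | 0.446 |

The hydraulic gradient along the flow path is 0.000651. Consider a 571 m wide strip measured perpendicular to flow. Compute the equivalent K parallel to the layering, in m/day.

10.0

Flow is parallel to layering, so each bed carries its own Darcy discharge and the transmissivities add.
Σ(K_i·b_i) = 61.3×3.89 + 0.000709×8.66 + 0.446×11.8 = 243.7 m²/day.
Total thickness b = 24.35 m, so K_eq = Σ(K_i·b_i)/b = 10.01 m/day.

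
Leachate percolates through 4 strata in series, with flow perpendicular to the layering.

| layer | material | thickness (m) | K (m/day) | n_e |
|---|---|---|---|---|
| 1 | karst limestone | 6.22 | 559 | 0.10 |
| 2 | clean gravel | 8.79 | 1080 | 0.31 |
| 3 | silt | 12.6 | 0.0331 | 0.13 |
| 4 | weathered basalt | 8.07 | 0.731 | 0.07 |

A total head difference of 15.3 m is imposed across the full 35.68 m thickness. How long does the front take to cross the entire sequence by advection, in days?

142

With flow normal to the layers, continuity requires the same specific discharge q through every layer.
Σ(b_i/K_i) = 6.22/559 + 8.79/1080 + 12.6/0.0331 + 8.07/0.731 = 391.7 d.
q = Δh / Σ(b_i/K_i) = 15.3 / 391.7 = 0.03906 m/day.
In each layer the seepage velocity is v_i = q/n_i, so the layer transit time is t_i = b_i·n_i / q:
  layer 1 (karst limestone): t_1 = 6.22 × 0.10 / 0.03906 = 15.92 d
  layer 2 (clean gravel): t_2 = 8.79 × 0.31 / 0.03906 = 69.77 d
  layer 3 (silt): t_3 = 12.6 × 0.13 / 0.03906 = 41.94 d
  layer 4 (weathered basalt): t_4 = 8.07 × 0.07 / 0.03906 = 14.46 d
Total t = Σ t_i = 142.1 days.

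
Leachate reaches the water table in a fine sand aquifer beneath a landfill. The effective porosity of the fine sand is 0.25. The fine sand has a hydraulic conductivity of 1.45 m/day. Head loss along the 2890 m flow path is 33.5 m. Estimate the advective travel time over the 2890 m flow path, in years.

Hydraulic gradient i = Δh / L = 33.5 / 2890 = 0.01159.
Darcy flux q = K · i = 1.450 × 0.01159 = 0.01681 m/day.
Seepage velocity v = q / n_e = 0.01681 / 0.25 = 0.06723 m/day.
Travel time t = L / v = 2890 / 0.06723 = 42986 days = 117.7 years.

118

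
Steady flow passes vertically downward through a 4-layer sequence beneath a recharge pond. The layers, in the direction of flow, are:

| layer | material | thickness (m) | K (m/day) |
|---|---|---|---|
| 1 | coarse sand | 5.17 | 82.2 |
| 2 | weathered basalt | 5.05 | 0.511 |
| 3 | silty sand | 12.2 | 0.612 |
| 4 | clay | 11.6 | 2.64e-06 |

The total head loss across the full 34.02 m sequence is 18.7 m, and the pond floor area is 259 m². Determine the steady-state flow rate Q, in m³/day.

Flow is perpendicular to layering, so the layers act in series and the equivalent K is the thickness-weighted harmonic mean.
Total thickness L = 5.17 + 5.05 + 12.2 + 11.6 = 34.02 m.
Σ(b_i/K_i) = 5.17/82.2 + 5.05/0.511 + 12.2/0.612 + 11.6/2.64e-06 = 4.394e+06 d.
K_eq = L / Σ(b_i/K_i) = 34.02 / 4.394e+06 = 7.742e-06 m/day.
Q = K_eq · A · (Δh/L) = 7.742e-06 × 259 × (18.7/34.02) = 0.001102 m³/day.

0.00110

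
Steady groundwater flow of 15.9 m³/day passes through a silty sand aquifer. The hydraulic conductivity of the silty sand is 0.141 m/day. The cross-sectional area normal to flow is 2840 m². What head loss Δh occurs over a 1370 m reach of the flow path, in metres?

From Q = K·A·i, i = Q / (K·A) = 15.9 / (0.1410 × 2840) = 0.03971.
Head loss Δh = i · L = 0.03971 × 1370 = 54.40 m.

54.4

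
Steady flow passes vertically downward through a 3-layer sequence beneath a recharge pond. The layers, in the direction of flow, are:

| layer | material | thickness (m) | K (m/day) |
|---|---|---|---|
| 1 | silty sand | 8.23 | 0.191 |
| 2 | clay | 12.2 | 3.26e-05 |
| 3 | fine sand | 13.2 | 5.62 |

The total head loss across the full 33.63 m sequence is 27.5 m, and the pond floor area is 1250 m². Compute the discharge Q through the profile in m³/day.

0.0918

Flow is perpendicular to layering, so the layers act in series and the equivalent K is the thickness-weighted harmonic mean.
Total thickness L = 8.23 + 12.2 + 13.2 = 33.63 m.
Σ(b_i/K_i) = 8.23/0.191 + 12.2/3.26e-05 + 13.2/5.62 = 3.743e+05 d.
K_eq = L / Σ(b_i/K_i) = 33.63 / 3.743e+05 = 8.985e-05 m/day.
Q = K_eq · A · (Δh/L) = 8.985e-05 × 1250 × (27.5/33.63) = 0.09184 m³/day.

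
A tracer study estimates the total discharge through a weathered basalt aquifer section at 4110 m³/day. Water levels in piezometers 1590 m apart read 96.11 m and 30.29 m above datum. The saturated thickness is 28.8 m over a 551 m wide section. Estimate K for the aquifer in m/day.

Cross-sectional area A = 551 × 28.8 = 15869 m².
Hydraulic gradient i = (96.11 − 30.29) / 1590 = 65.82 / 1590 = 0.04140.
From Q = K·A·i, K = Q / (A·i) = 4110 / (15869 × 0.04140) = 6.257 m/day.

6.26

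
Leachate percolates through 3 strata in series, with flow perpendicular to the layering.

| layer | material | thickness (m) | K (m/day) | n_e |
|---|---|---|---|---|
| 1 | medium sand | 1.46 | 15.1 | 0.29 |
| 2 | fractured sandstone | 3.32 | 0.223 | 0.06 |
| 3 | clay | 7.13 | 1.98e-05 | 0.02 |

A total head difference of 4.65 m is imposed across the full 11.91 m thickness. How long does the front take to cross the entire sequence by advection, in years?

162

With flow normal to the layers, continuity requires the same specific discharge q through every layer.
Σ(b_i/K_i) = 1.46/15.1 + 3.32/0.223 + 7.13/1.98e-05 = 3.601e+05 d.
q = Δh / Σ(b_i/K_i) = 4.65 / 3.601e+05 = 1.291e-05 m/day.
In each layer the seepage velocity is v_i = q/n_i, so the layer transit time is t_i = b_i·n_i / q:
  layer 1 (medium sand): t_1 = 1.46 × 0.29 / 1.291e-05 = 32790 d
  layer 2 (fractured sandstone): t_2 = 3.32 × 0.06 / 1.291e-05 = 15427 d
  layer 3 (clay): t_3 = 7.13 × 0.02 / 1.291e-05 = 11044 d
Total t = Σ t_i = 59260 days = 162.2 years.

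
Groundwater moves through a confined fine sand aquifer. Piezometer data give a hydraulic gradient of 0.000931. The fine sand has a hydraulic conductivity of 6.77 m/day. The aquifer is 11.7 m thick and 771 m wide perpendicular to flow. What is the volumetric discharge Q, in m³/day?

Cross-sectional area A = 771 × 11.7 = 9021 m².
Hydraulic gradient i = 0.000931.
Darcy's law: Q = K · A · i = 6.770 × 9021 × 0.0009310 = 56.86 m³/day.

56.9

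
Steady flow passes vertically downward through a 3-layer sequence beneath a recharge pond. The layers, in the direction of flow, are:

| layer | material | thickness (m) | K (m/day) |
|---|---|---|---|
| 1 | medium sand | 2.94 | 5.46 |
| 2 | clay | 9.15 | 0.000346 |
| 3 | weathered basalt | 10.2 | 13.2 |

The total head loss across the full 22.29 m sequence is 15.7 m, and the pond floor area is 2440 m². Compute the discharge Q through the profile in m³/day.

Flow is perpendicular to layering, so the layers act in series and the equivalent K is the thickness-weighted harmonic mean.
Total thickness L = 2.94 + 9.15 + 10.2 = 22.29 m.
Σ(b_i/K_i) = 2.94/5.46 + 9.15/0.000346 + 10.2/13.2 = 26446 d.
K_eq = L / Σ(b_i/K_i) = 22.29 / 26446 = 0.0008428 m/day.
Q = K_eq · A · (Δh/L) = 0.0008428 × 2440 × (15.7/22.29) = 1.449 m³/day.

1.45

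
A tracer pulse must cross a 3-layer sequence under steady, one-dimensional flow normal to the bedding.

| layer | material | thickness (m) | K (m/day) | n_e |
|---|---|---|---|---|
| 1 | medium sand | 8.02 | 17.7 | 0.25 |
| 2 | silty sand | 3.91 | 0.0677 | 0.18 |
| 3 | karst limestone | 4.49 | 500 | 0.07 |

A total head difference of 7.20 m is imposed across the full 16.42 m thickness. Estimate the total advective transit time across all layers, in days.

24.4

With flow normal to the layers, continuity requires the same specific discharge q through every layer.
Σ(b_i/K_i) = 8.02/17.7 + 3.91/0.0677 + 4.49/500 = 58.22 d.
q = Δh / Σ(b_i/K_i) = 7.20 / 58.22 = 0.1237 m/day.
In each layer the seepage velocity is v_i = q/n_i, so the layer transit time is t_i = b_i·n_i / q:
  layer 1 (medium sand): t_1 = 8.02 × 0.25 / 0.1237 = 16.21 d
  layer 2 (silty sand): t_2 = 3.91 × 0.18 / 0.1237 = 5.691 d
  layer 3 (karst limestone): t_3 = 4.49 × 0.07 / 0.1237 = 2.541 d
Total t = Σ t_i = 24.44 days.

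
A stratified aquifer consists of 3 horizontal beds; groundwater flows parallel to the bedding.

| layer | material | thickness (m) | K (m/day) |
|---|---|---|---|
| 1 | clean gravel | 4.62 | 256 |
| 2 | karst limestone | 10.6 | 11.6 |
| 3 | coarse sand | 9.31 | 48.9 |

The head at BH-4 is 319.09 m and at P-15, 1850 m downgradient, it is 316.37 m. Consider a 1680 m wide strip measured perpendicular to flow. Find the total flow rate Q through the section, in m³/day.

Flow is parallel to layering, so each bed carries its own Darcy discharge and the transmissivities add.
Σ(K_i·b_i) = 256×4.62 + 11.6×10.6 + 48.9×9.31 = 1761 m²/day.
Hydraulic gradient i = (319.09 − 316.37) / 1850 = 2.72 / 1850 = 0.001470.
Q = Σ(K_i·b_i) · W · i = 1761 × 1680 × 0.001470 = 4350 m³/day.

4350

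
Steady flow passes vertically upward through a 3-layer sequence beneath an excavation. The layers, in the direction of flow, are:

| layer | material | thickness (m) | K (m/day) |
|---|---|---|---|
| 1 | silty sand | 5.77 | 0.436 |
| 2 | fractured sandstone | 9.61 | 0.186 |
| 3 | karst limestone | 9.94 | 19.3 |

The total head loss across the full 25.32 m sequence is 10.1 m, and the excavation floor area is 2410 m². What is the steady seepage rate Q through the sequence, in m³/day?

372

Flow is perpendicular to layering, so the layers act in series and the equivalent K is the thickness-weighted harmonic mean.
Total thickness L = 5.77 + 9.61 + 9.94 = 25.32 m.
Σ(b_i/K_i) = 5.77/0.436 + 9.61/0.186 + 9.94/19.3 = 65.42 d.
K_eq = L / Σ(b_i/K_i) = 25.32 / 65.42 = 0.3871 m/day.
Q = K_eq · A · (Δh/L) = 0.3871 × 2410 × (10.1/25.32) = 372.1 m³/day.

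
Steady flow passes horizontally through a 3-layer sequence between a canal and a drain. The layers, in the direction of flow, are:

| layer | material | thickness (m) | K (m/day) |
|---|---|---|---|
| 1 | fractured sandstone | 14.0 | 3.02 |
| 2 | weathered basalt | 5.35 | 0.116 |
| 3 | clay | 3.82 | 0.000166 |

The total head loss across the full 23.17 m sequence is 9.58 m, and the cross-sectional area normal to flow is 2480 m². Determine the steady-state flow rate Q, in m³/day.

1.03

Flow is perpendicular to layering, so the layers act in series and the equivalent K is the thickness-weighted harmonic mean.
Total thickness L = 14.0 + 5.35 + 3.82 = 23.17 m.
Σ(b_i/K_i) = 14.0/3.02 + 5.35/0.116 + 3.82/0.000166 = 23063 d.
K_eq = L / Σ(b_i/K_i) = 23.17 / 23063 = 0.001005 m/day.
Q = K_eq · A · (Δh/L) = 0.001005 × 2480 × (9.58/23.17) = 1.030 m³/day.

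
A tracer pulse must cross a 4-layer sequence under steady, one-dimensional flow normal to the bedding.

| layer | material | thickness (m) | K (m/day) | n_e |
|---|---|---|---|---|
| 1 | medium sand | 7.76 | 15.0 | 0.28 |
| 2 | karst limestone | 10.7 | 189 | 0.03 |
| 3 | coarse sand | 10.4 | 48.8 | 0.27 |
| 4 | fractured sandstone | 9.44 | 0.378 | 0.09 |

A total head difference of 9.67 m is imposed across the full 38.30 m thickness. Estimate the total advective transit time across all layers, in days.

16.4

With flow normal to the layers, continuity requires the same specific discharge q through every layer.
Σ(b_i/K_i) = 7.76/15.0 + 10.7/189 + 10.4/48.8 + 9.44/0.378 = 25.76 d.
q = Δh / Σ(b_i/K_i) = 9.67 / 25.76 = 0.3754 m/day.
In each layer the seepage velocity is v_i = q/n_i, so the layer transit time is t_i = b_i·n_i / q:
  layer 1 (medium sand): t_1 = 7.76 × 0.28 / 0.3754 = 5.788 d
  layer 2 (karst limestone): t_2 = 10.7 × 0.03 / 0.3754 = 0.8551 d
  layer 3 (coarse sand): t_3 = 10.4 × 0.27 / 0.3754 = 7.480 d
  layer 4 (fractured sandstone): t_4 = 9.44 × 0.09 / 0.3754 = 2.263 d
Total t = Σ t_i = 16.39 days.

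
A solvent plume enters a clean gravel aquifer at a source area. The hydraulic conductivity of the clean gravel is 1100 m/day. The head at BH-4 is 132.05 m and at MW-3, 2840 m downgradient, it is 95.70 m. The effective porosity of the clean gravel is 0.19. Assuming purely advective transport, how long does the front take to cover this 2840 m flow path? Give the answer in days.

38.3

Hydraulic gradient i = (132.05 − 95.70) / 2840 = 36.35 / 2840 = 0.01280.
Darcy flux q = K · i = 1100 × 0.01280 = 14.08 m/day.
Seepage velocity v = q / n_e = 14.08 / 0.19 = 74.10 m/day.
Travel time t = L / v = 2840 / 74.10 = 38.33 days.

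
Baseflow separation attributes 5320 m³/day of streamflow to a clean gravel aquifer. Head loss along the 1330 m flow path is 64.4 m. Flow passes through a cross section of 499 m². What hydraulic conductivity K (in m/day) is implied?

220

Hydraulic gradient i = Δh / L = 64.4 / 1330 = 0.04842.
From Q = K·A·i, K = Q / (A·i) = 5320 / (499.0 × 0.04842) = 220.2 m/day.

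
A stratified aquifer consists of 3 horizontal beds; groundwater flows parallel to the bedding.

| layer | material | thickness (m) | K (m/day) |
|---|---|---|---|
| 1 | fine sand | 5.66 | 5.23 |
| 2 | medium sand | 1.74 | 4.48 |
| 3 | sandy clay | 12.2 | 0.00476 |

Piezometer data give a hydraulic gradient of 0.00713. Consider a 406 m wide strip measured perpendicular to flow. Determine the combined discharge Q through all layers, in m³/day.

108

Flow is parallel to layering, so each bed carries its own Darcy discharge and the transmissivities add.
Σ(K_i·b_i) = 5.23×5.66 + 4.48×1.74 + 0.00476×12.2 = 37.46 m²/day.
Hydraulic gradient i = 0.00713.
Q = Σ(K_i·b_i) · W · i = 37.46 × 406 × 0.007130 = 108.4 m³/day.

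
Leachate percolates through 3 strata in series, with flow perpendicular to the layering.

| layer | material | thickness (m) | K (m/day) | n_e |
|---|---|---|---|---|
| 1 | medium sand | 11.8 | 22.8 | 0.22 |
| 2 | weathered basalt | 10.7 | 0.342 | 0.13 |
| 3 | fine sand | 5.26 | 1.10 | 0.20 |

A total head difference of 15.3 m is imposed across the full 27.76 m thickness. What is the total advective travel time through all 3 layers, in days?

With flow normal to the layers, continuity requires the same specific discharge q through every layer.
Σ(b_i/K_i) = 11.8/22.8 + 10.7/0.342 + 5.26/1.10 = 36.59 d.
q = Δh / Σ(b_i/K_i) = 15.3 / 36.59 = 0.4182 m/day.
In each layer the seepage velocity is v_i = q/n_i, so the layer transit time is t_i = b_i·n_i / q:
  layer 1 (medium sand): t_1 = 11.8 × 0.22 / 0.4182 = 6.208 d
  layer 2 (weathered basalt): t_2 = 10.7 × 0.13 / 0.4182 = 3.326 d
  layer 3 (fine sand): t_3 = 5.26 × 0.20 / 0.4182 = 2.516 d
Total t = Σ t_i = 12.05 days.

12.0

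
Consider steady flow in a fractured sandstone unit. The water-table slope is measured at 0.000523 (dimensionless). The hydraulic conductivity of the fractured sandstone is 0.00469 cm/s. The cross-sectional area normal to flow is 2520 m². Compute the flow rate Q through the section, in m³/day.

Convert K: 0.00469 cm/s × 864 = 4.052 m/day.
Hydraulic gradient i = 0.000523.
Darcy's law: Q = K · A · i = 4.052 × 2520 × 0.0005230 = 5.341 m³/day.

5.34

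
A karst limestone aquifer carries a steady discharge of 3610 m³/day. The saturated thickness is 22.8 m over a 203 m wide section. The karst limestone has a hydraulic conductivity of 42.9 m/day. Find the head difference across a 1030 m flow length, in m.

18.7

Cross-sectional area A = 203 × 22.8 = 4628 m².
From Q = K·A·i, i = Q / (K·A) = 3610 / (42.90 × 4628) = 0.01818.
Head loss Δh = i · L = 0.01818 × 1030 = 18.73 m.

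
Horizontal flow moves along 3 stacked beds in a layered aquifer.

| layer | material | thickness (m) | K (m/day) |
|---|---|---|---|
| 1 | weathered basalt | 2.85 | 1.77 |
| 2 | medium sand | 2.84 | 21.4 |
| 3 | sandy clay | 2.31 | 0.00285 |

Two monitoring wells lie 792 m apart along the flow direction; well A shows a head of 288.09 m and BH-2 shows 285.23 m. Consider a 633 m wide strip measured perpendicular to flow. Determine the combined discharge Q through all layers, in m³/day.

Flow is parallel to layering, so each bed carries its own Darcy discharge and the transmissivities add.
Σ(K_i·b_i) = 1.77×2.85 + 21.4×2.84 + 0.00285×2.31 = 65.83 m²/day.
Hydraulic gradient i = (288.09 − 285.23) / 792 = 2.86 / 792 = 0.003611.
Q = Σ(K_i·b_i) · W · i = 65.83 × 633 × 0.003611 = 150.5 m³/day.

150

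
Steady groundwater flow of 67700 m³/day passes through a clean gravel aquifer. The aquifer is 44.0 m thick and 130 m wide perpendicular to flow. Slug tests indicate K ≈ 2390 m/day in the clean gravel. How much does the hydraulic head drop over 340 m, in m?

Cross-sectional area A = 130 × 44.0 = 5720 m².
From Q = K·A·i, i = Q / (K·A) = 67700 / (2390 × 5720) = 0.004952.
Head loss Δh = i · L = 0.004952 × 340 = 1.684 m.

1.68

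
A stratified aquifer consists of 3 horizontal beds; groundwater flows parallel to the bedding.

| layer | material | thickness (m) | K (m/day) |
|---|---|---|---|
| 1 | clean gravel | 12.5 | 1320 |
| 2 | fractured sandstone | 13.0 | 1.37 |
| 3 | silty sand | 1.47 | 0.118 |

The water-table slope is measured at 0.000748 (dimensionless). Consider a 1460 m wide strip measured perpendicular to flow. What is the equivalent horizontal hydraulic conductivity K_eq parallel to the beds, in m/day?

Flow is parallel to layering, so each bed carries its own Darcy discharge and the transmissivities add.
Σ(K_i·b_i) = 1320×12.5 + 1.37×13.0 + 0.118×1.47 = 16518 m²/day.
Total thickness b = 26.97 m, so K_eq = Σ(K_i·b_i)/b = 612.5 m/day.

612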